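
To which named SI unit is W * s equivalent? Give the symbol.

W = kg·m²·s⁻³.
Combining: W·s = (kg·m²·s⁻³) · s = kg·m²·s⁻².
kg·m²·s⁻² is the base-SI form of the joule.

J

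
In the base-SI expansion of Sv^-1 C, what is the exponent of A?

Sv = m²·s⁻².
So Sv⁻¹ = m⁻²·s².
C = s·A.
Combining: Sv⁻¹·C = (m⁻²·s²) · (s·A) = m⁻²·s³·A.
The exponent of A is 1.

1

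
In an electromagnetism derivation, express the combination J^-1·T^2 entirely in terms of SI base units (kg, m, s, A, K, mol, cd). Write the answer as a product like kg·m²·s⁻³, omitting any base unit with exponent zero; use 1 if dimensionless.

J = N·m (work = force × distance),
    = kg·m²·s⁻².
So J⁻¹ = kg⁻¹·m⁻²·s².
T = Wb/m² (flux density = flux per area),
    = kg·s⁻²·A⁻¹.
So T² = kg²·s⁻⁴·A⁻².
Combining: J⁻¹·T² = (kg⁻¹·m⁻²·s²) · (kg²·s⁻⁴·A⁻²) = kg·m⁻²·s⁻²·A⁻².

kg·m⁻²·s⁻²·A⁻²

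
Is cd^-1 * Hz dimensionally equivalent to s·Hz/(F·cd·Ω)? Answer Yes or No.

Left side:
  Hz = 1/s = s⁻¹ (frequency is cycles per second).
  Combining: cd⁻¹·Hz = cd⁻¹ · s⁻¹ = s⁻¹·cd⁻¹.
Right side:
  F = kg⁻¹·m⁻²·s⁴·A².
  So F⁻¹ = kg·m²·s⁻⁴·A⁻².
  Ω = kg·m²·s⁻³·A⁻².
  So Ω⁻¹ = kg⁻¹·m⁻²·s³·A².
  Hz = s⁻¹.
  Combining: s·F⁻¹·cd⁻¹·Ω⁻¹·Hz = s · (kg·m²·s⁻⁴·A⁻²) · cd⁻¹ · (kg⁻¹·m⁻²·s³·A²) · s⁻¹ = s⁻¹·cd⁻¹.
Both reduce to s⁻¹·cd⁻¹.

Yes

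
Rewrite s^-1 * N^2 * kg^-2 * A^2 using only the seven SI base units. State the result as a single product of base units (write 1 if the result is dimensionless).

N = kg·m/s² = kg·m·s⁻² (force = mass × acceleration).
So N² = kg²·m²·s⁻⁴.
Combining: s⁻¹·N²·kg⁻²·A² = s⁻¹ · (kg²·m²·s⁻⁴) · kg⁻² · A² = m²·s⁻⁵·A².

m²·s⁻⁵·A²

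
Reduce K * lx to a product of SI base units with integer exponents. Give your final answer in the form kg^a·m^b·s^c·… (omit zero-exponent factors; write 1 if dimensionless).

m⁻²·K·cd

lx = lm/m² (illuminance = luminous flux per area),
    = m⁻²·cd.
Combining: K·lx = K · (m⁻²·cd) = m⁻²·K·cd.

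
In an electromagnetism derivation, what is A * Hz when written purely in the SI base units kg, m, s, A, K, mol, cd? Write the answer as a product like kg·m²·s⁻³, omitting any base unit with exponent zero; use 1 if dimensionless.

s⁻¹·A

Hz = 1/s = s⁻¹ (frequency is cycles per second).
Combining: A·Hz = A · s⁻¹ = s⁻¹·A.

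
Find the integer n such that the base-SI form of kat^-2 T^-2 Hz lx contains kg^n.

-2

kat = mol/s = s⁻¹·mol (catalytic activity).
So kat⁻² = s²·mol⁻².
T = Wb/m² (flux density = flux per area),
    = kg·s⁻²·A⁻¹.
So T⁻² = kg⁻²·s⁴·A².
Hz = 1/s = s⁻¹ (frequency is cycles per second).
lx = lm/m² (illuminance = luminous flux per area),
    = m⁻²·cd.
Combining: kat⁻²·T⁻²·Hz·lx = (s²·mol⁻²) · (kg⁻²·s⁴·A²) · s⁻¹ · (m⁻²·cd) = kg⁻²·m⁻²·s⁵·A²·mol⁻²·cd.
The exponent of kg is -2.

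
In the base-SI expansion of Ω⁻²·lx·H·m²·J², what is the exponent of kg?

1

Ω = V/A (resistance = voltage per current),
    = kg·m²·s⁻³·A⁻².
So Ω⁻² = kg⁻²·m⁻⁴·s⁶·A⁴.
lx = lm/m² (illuminance = luminous flux per area),
    = m⁻²·cd.
H = Wb/A (inductance = flux per current),
    = kg·m²·s⁻²·A⁻².
J = N·m (work = force × distance),
    = kg·m²·s⁻².
So J² = kg²·m⁴·s⁻⁴.
Combining: Ω⁻²·lx·H·m²·J² = (kg⁻²·m⁻⁴·s⁶·A⁴) · (m⁻²·cd) · (kg·m²·s⁻²·A⁻²) · m² · (kg²·m⁴·s⁻⁴) = kg·m²·A²·cd.
The exponent of kg is 1.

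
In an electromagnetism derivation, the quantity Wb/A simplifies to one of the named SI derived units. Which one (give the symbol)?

Wb = V·s (flux: a volt is a weber per second),
    = kg·m²·s⁻²·A⁻¹.
Combining: Wb·A⁻¹ = (kg·m²·s⁻²·A⁻¹) · A⁻¹ = kg·m²·s⁻²·A⁻².
kg·m²·s⁻²·A⁻² is the base-SI form of the henry.

H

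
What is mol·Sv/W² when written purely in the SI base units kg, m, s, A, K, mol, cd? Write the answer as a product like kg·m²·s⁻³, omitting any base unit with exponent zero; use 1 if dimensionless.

W = J/s (power = energy per time),
    = kg·m²·s⁻³.
So W⁻² = kg⁻²·m⁻⁴·s⁶.
Sv = J/kg (equivalent dose = energy per mass),
    = m²·s⁻².
Combining: W⁻²·mol·Sv = (kg⁻²·m⁻⁴·s⁶) · mol · (m²·s⁻²) = kg⁻²·m⁻²·s⁴·mol.

kg⁻²·m⁻²·s⁴·mol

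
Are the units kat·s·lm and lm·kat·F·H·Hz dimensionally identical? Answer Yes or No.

Left side:
  kat = mol/s = s⁻¹·mol (catalytic activity).
  lm = cd·sr = cd (luminous flux; sr is dimensionless).
  Combining: kat·s·lm = (s⁻¹·mol) · s · cd = mol·cd.
Right side:
  lm = cd·sr = cd (luminous flux; sr is dimensionless).
  kat = mol/s = s⁻¹·mol (catalytic activity).
  F = C/V (capacitance = charge per voltage),
      = A·s/(kg·m²·s⁻³·A⁻¹) (substituting C and V),
      = kg⁻¹·m⁻²·s⁴·A².
  H = Wb/A (inductance = flux per current),
      = kg·m²·s⁻²·A⁻².
  Hz = 1/s = s⁻¹ (frequency is cycles per second).
  Combining: lm·kat·F·H·Hz = cd · (s⁻¹·mol) · (kg⁻¹·m⁻²·s⁴·A²) · (kg·m²·s⁻²·A⁻²) · s⁻¹ = mol·cd.
Both reduce to mol·cd.

Yes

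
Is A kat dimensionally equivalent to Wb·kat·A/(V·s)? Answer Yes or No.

Yes

Left side:
  kat = mol/s = s⁻¹·mol (catalytic activity).
  Combining: A·kat = A · (s⁻¹·mol) = s⁻¹·A·mol.
Right side:
  Wb = V·s (flux: a volt is a weber per second),
      = kg·m²·s⁻²·A⁻¹.
  kat = mol/s = s⁻¹·mol (catalytic activity).
  V = W/A (potential = power per current),
      = kg·m²·s⁻³·A⁻¹.
  So V⁻¹ = kg⁻¹·m⁻²·s³·A.
  Combining: Wb·kat·A·V⁻¹·s⁻¹ = (kg·m²·s⁻²·A⁻¹) · (s⁻¹·mol) · A · (kg⁻¹·m⁻²·s³·A) · s⁻¹ = s⁻¹·A·mol.
Both reduce to s⁻¹·A·mol.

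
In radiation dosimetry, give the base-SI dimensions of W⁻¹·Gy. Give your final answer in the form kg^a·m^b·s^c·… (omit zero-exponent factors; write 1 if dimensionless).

W = J/s (power = energy per time),
    = kg·m²·s⁻³.
So W⁻¹ = kg⁻¹·m⁻²·s³.
Gy = J/kg (absorbed dose = energy per mass),
    = m²·s⁻².
Combining: W⁻¹·Gy = (kg⁻¹·m⁻²·s³) · (m²·s⁻²) = kg⁻¹·s.

kg⁻¹·s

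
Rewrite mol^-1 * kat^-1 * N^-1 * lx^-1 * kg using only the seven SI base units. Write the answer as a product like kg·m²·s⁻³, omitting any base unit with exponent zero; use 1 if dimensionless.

kat = mol/s = s⁻¹·mol (catalytic activity).
So kat⁻¹ = s·mol⁻¹.
N = kg·m/s² = kg·m·s⁻² (force = mass × acceleration).
So N⁻¹ = kg⁻¹·m⁻¹·s².
lx = lm/m² (illuminance = luminous flux per area),
    = m⁻²·cd.
So lx⁻¹ = m²·cd⁻¹.
Combining: mol⁻¹·kat⁻¹·N⁻¹·lx⁻¹·kg = mol⁻¹ · (s·mol⁻¹) · (kg⁻¹·m⁻¹·s²) · (m²·cd⁻¹) · kg = m·s³·mol⁻²·cd⁻¹.

m·s³·mol⁻²·cd⁻¹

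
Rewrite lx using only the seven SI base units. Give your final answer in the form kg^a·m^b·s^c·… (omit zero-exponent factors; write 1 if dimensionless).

lx = lm/m² (illuminance = luminous flux per area),
    = m⁻²·cd.

m⁻²·cd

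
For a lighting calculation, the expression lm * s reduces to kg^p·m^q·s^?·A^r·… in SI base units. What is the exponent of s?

lm = cd.
Combining: lm·s = cd · s = s·cd.
The exponent of s is 1.

1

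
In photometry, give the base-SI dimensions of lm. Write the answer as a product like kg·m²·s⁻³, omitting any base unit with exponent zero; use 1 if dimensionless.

lm = cd.

cd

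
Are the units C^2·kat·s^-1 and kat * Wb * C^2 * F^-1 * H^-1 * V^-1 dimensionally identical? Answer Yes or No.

Left side:
  C = s·A.
  So C² = s²·A².
  kat = s⁻¹·mol.
  Combining: C²·kat·s⁻¹ = (s²·A²) · (s⁻¹·mol) · s⁻¹ = A²·mol.
Right side:
  kat = mol/s = s⁻¹·mol (catalytic activity).
  Wb = V·s (flux: a volt is a weber per second),
      = kg·m²·s⁻²·A⁻¹.
  C = A·s = s·A (charge = current × time).
  So C² = s²·A².
  F = C/V (capacitance = charge per voltage),
      = A·s/(kg·m²·s⁻³·A⁻¹) (substituting C and V),
      = kg⁻¹·m⁻²·s⁴·A².
  So F⁻¹ = kg·m²·s⁻⁴·A⁻².
  H = Wb/A (inductance = flux per current),
      = kg·m²·s⁻²·A⁻².
  So H⁻¹ = kg⁻¹·m⁻²·s²·A².
  V = W/A (potential = power per current),
      = kg·m²·s⁻³·A⁻¹.
  So V⁻¹ = kg⁻¹·m⁻²·s³·A.
  Combining: kat·Wb·C²·F⁻¹·H⁻¹·V⁻¹ = (s⁻¹·mol) · (kg·m²·s⁻²·A⁻¹) · (s²·A²) · (kg·m²·s⁻⁴·A⁻²) · (kg⁻¹·m⁻²·s²·A²) · (kg⁻¹·m⁻²·s³·A) = A²·mol.
Both reduce to A²·mol.

Yes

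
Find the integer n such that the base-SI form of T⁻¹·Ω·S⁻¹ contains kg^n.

T = kg·s⁻²·A⁻¹.
So T⁻¹ = kg⁻¹·s²·A.
Ω = kg·m²·s⁻³·A⁻².
S = kg⁻¹·m⁻²·s³·A².
So S⁻¹ = kg·m²·s⁻³·A⁻².
Combining: T⁻¹·Ω·S⁻¹ = (kg⁻¹·s²·A) · (kg·m²·s⁻³·A⁻²) · (kg·m²·s⁻³·A⁻²) = kg·m⁴·s⁻⁴·A⁻³.
The exponent of kg is 1.

1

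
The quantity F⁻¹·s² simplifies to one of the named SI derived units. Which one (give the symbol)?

F = kg⁻¹·m⁻²·s⁴·A².
So F⁻¹ = kg·m²·s⁻⁴·A⁻².
Combining: F⁻¹·s² = (kg·m²·s⁻⁴·A⁻²) · s² = kg·m²·s⁻²·A⁻².
kg·m²·s⁻²·A⁻² is the base-SI form of the henry.

H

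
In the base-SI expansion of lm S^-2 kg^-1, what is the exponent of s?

-6

lm = cd·sr = cd (luminous flux; sr is dimensionless).
S = 1/Ω (conductance is reciprocal resistance),
    = kg⁻¹·m⁻²·s³·A².
So S⁻² = kg²·m⁴·s⁻⁶·A⁻⁴.
Combining: lm·S⁻²·kg⁻¹ = cd · (kg²·m⁴·s⁻⁶·A⁻⁴) · kg⁻¹ = kg·m⁴·s⁻⁶·A⁻⁴·cd.
The exponent of s is -6.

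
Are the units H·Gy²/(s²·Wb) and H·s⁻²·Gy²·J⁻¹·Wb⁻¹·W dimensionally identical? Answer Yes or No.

Left side:
  H = kg·m²·s⁻²·A⁻².
  Wb = kg·m²·s⁻²·A⁻¹.
  So Wb⁻¹ = kg⁻¹·m⁻²·s²·A.
  Gy = m²·s⁻².
  So Gy² = m⁴·s⁻⁴.
  Combining: H·s⁻²·Wb⁻¹·Gy² = (kg·m²·s⁻²·A⁻²) · s⁻² · (kg⁻¹·m⁻²·s²·A) · (m⁴·s⁻⁴) = m⁴·s⁻⁶·A⁻¹.
Right side:
  H = Wb/A (inductance = flux per current),
      = kg·m²·s⁻²·A⁻².
  Gy = J/kg (absorbed dose = energy per mass),
      = m²·s⁻².
  So Gy² = m⁴·s⁻⁴.
  J = N·m (work = force × distance),
      = kg·m²·s⁻².
  So J⁻¹ = kg⁻¹·m⁻²·s².
  Wb = V·s (flux: a volt is a weber per second),
      = kg·m²·s⁻²·A⁻¹.
  So Wb⁻¹ = kg⁻¹·m⁻²·s²·A.
  W = J/s (power = energy per time),
      = kg·m²·s⁻³.
  Combining: H·s⁻²·Gy²·J⁻¹·Wb⁻¹·W = (kg·m²·s⁻²·A⁻²) · s⁻² · (m⁴·s⁻⁴) · (kg⁻¹·m⁻²·s²) · (kg⁻¹·m⁻²·s²·A) · (kg·m²·s⁻³) = m⁴·s⁻⁷·A⁻¹.
Left is m⁴·s⁻⁶·A⁻¹; right is m⁴·s⁻⁷·A⁻¹ — different.

No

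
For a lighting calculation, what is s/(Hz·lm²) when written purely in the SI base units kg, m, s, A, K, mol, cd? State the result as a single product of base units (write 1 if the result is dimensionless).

s²·cd⁻²

Hz = s⁻¹.
So Hz⁻¹ = s.
lm = cd.
So lm⁻² = cd⁻².
Combining: Hz⁻¹·s·lm⁻² = s · s · cd⁻² = s²·cd⁻².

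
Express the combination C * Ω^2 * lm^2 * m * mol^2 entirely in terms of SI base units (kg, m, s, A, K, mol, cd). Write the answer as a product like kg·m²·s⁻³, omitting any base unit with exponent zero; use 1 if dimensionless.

C = s·A.
Ω = kg·m²·s⁻³·A⁻².
So Ω² = kg²·m⁴·s⁻⁶·A⁻⁴.
lm = cd.
So lm² = cd².
Combining: C·Ω²·lm²·m·mol² = (s·A) · (kg²·m⁴·s⁻⁶·A⁻⁴) · cd² · m · mol² = kg²·m⁵·s⁻⁵·A⁻³·mol²·cd².

kg²·m⁵·s⁻⁵·A⁻³·mol²·cd²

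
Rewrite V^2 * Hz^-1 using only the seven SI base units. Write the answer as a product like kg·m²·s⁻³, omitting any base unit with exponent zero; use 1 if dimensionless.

V = kg·m²·s⁻³·A⁻¹.
So V² = kg²·m⁴·s⁻⁶·A⁻².
Hz = s⁻¹.
So Hz⁻¹ = s.
Combining: V²·Hz⁻¹ = (kg²·m⁴·s⁻⁶·A⁻²) · s = kg²·m⁴·s⁻⁵·A⁻².

kg²·m⁴·s⁻⁵·A⁻²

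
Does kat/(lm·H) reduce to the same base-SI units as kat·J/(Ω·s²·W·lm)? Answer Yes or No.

Left side:
  lm = cd·sr = cd (luminous flux; sr is dimensionless).
  So lm⁻¹ = cd⁻¹.
  H = Wb/A (inductance = flux per current),
      = kg·m²·s⁻²·A⁻².
  So H⁻¹ = kg⁻¹·m⁻²·s²·A².
  kat = mol/s = s⁻¹·mol (catalytic activity).
  Combining: lm⁻¹·H⁻¹·kat = cd⁻¹ · (kg⁻¹·m⁻²·s²·A²) · (s⁻¹·mol) = kg⁻¹·m⁻²·s·A²·mol·cd⁻¹.
Right side:
  Ω = kg·m²·s⁻³·A⁻².
  So Ω⁻¹ = kg⁻¹·m⁻²·s³·A².
  W = kg·m²·s⁻³.
  So W⁻¹ = kg⁻¹·m⁻²·s³.
  kat = s⁻¹·mol.
  J = kg·m²·s⁻².
  lm = cd.
  So lm⁻¹ = cd⁻¹.
  Combining: Ω⁻¹·s⁻²·W⁻¹·kat·J·lm⁻¹ = (kg⁻¹·m⁻²·s³·A²) · s⁻² · (kg⁻¹·m⁻²·s³) · (s⁻¹·mol) · (kg·m²·s⁻²) · cd⁻¹ = kg⁻¹·m⁻²·s·A²·mol·cd⁻¹.
Both reduce to kg⁻¹·m⁻²·s·A²·mol·cd⁻¹.

Yes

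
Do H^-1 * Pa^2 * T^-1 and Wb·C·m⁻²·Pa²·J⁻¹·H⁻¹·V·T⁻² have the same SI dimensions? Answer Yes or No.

Left side:
  H = Wb/A (inductance = flux per current),
      = kg·m²·s⁻²·A⁻².
  So H⁻¹ = kg⁻¹·m⁻²·s²·A².
  Pa = N/m² (pressure = force per area),
      = kg·m⁻¹·s⁻².
  So Pa² = kg²·m⁻²·s⁻⁴.
  T = Wb/m² (flux density = flux per area),
      = kg·s⁻²·A⁻¹.
  So T⁻¹ = kg⁻¹·s²·A.
  Combining: H⁻¹·Pa²·T⁻¹ = (kg⁻¹·m⁻²·s²·A²) · (kg²·m⁻²·s⁻⁴) · (kg⁻¹·s²·A) = m⁻⁴·A³.
Right side:
  Wb = V·s (flux: a volt is a weber per second),
      = kg·m²·s⁻²·A⁻¹.
  C = A·s = s·A (charge = current × time).
  Pa = N/m² (pressure = force per area),
      = kg·m⁻¹·s⁻².
  So Pa² = kg²·m⁻²·s⁻⁴.
  J = N·m (work = force × distance),
      = kg·m²·s⁻².
  So J⁻¹ = kg⁻¹·m⁻²·s².
  H = Wb/A (inductance = flux per current),
      = kg·m²·s⁻²·A⁻².
  So H⁻¹ = kg⁻¹·m⁻²·s²·A².
  V = W/A (potential = power per current),
      = kg·m²·s⁻³·A⁻¹.
  T = Wb/m² (flux density = flux per area),
      = kg·s⁻²·A⁻¹.
  So T⁻² = kg⁻²·s⁴·A².
  Combining: Wb·C·m⁻²·Pa²·J⁻¹·H⁻¹·V·T⁻² = (kg·m²·s⁻²·A⁻¹) · (s·A) · m⁻² · (kg²·m⁻²·s⁻⁴) · (kg⁻¹·m⁻²·s²) · (kg⁻¹·m⁻²·s²·A²) · (kg·m²·s⁻³·A⁻¹) · (kg⁻²·s⁴·A²) = m⁻⁴·A³.
Both reduce to m⁻⁴·A³.

Yes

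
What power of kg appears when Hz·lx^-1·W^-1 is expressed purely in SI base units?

Hz = 1/s = s⁻¹ (frequency is cycles per second).
lx = lm/m² (illuminance = luminous flux per area),
    = m⁻²·cd.
So lx⁻¹ = m²·cd⁻¹.
W = J/s (power = energy per time),
    = kg·m²·s⁻³.
So W⁻¹ = kg⁻¹·m⁻²·s³.
Combining: Hz·lx⁻¹·W⁻¹ = s⁻¹ · (m²·cd⁻¹) · (kg⁻¹·m⁻²·s³) = kg⁻¹·s²·cd⁻¹.
The exponent of kg is -1.

-1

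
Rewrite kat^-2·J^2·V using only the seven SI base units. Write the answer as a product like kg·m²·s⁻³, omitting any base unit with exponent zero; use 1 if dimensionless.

kat = mol/s = s⁻¹·mol (catalytic activity).
So kat⁻² = s²·mol⁻².
J = N·m (work = force × distance),
    = kg·m²·s⁻².
So J² = kg²·m⁴·s⁻⁴.
V = W/A (potential = power per current),
    = kg·m²·s⁻³·A⁻¹.
Combining: kat⁻²·J²·V = (s²·mol⁻²) · (kg²·m⁴·s⁻⁴) · (kg·m²·s⁻³·A⁻¹) = kg³·m⁶·s⁻⁵·A⁻¹·mol⁻².

kg³·m⁶·s⁻⁵·A⁻¹·mol⁻²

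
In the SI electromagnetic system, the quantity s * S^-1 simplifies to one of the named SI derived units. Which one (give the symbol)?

S = kg⁻¹·m⁻²·s³·A².
So S⁻¹ = kg·m²·s⁻³·A⁻².
Combining: s·S⁻¹ = s · (kg·m²·s⁻³·A⁻²) = kg·m²·s⁻²·A⁻².
kg·m²·s⁻²·A⁻² is the base-SI form of the henry.

H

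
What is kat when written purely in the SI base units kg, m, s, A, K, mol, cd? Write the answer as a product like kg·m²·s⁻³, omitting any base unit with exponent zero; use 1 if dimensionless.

kat = s⁻¹·mol.

s⁻¹·mol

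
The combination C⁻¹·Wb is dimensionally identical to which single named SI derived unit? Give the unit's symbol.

C = A·s = s·A (charge = current × time).
So C⁻¹ = s⁻¹·A⁻¹.
Wb = V·s (flux: a volt is a weber per second),
    = kg·m²·s⁻²·A⁻¹.
Combining: C⁻¹·Wb = (s⁻¹·A⁻¹) · (kg·m²·s⁻²·A⁻¹) = kg·m²·s⁻³·A⁻².
kg·m²·s⁻³·A⁻² is the base-SI form of the ohm.

Ω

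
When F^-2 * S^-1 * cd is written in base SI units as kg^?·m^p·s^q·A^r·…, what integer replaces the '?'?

F = kg⁻¹·m⁻²·s⁴·A².
So F⁻² = kg²·m⁴·s⁻⁸·A⁻⁴.
S = kg⁻¹·m⁻²·s³·A².
So S⁻¹ = kg·m²·s⁻³·A⁻².
Combining: F⁻²·S⁻¹·cd = (kg²·m⁴·s⁻⁸·A⁻⁴) · (kg·m²·s⁻³·A⁻²) · cd = kg³·m⁶·s⁻¹¹·A⁻⁶·cd.
The exponent of kg is 3.

3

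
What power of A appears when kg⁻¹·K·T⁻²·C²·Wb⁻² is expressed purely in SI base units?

T = kg·s⁻²·A⁻¹.
So T⁻² = kg⁻²·s⁴·A².
C = s·A.
So C² = s²·A².
Wb = kg·m²·s⁻²·A⁻¹.
So Wb⁻² = kg⁻²·m⁻⁴·s⁴·A².
Combining: kg⁻¹·K·T⁻²·C²·Wb⁻² = kg⁻¹ · K · (kg⁻²·s⁴·A²) · (s²·A²) · (kg⁻²·m⁻⁴·s⁴·A²) = kg⁻⁵·m⁻⁴·s¹⁰·A⁶·K.
The exponent of A is 6.

6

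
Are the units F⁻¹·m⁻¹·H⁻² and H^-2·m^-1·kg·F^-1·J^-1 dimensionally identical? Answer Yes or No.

No

Left side:
  F = C/V (capacitance = charge per voltage),
      = A·s/(kg·m²·s⁻³·A⁻¹) (substituting C and V),
      = kg⁻¹·m⁻²·s⁴·A².
  So F⁻¹ = kg·m²·s⁻⁴·A⁻².
  H = Wb/A (inductance = flux per current),
      = kg·m²·s⁻²·A⁻².
  So H⁻² = kg⁻²·m⁻⁴·s⁴·A⁴.
  Combining: F⁻¹·m⁻¹·H⁻² = (kg·m²·s⁻⁴·A⁻²) · m⁻¹ · (kg⁻²·m⁻⁴·s⁴·A⁴) = kg⁻¹·m⁻³·A².
Right side:
  H = kg·m²·s⁻²·A⁻².
  So H⁻² = kg⁻²·m⁻⁴·s⁴·A⁴.
  F = kg⁻¹·m⁻²·s⁴·A².
  So F⁻¹ = kg·m²·s⁻⁴·A⁻².
  J = kg·m²·s⁻².
  So J⁻¹ = kg⁻¹·m⁻²·s².
  Combining: H⁻²·m⁻¹·kg·F⁻¹·J⁻¹ = (kg⁻²·m⁻⁴·s⁴·A⁴) · m⁻¹ · kg · (kg·m²·s⁻⁴·A⁻²) · (kg⁻¹·m⁻²·s²) = kg⁻¹·m⁻⁵·s²·A².
Left is kg⁻¹·m⁻³·A²; right is kg⁻¹·m⁻⁵·s²·A² — different.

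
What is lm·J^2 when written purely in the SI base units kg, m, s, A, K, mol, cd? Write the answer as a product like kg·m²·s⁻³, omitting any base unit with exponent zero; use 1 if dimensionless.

kg²·m⁴·s⁻⁴·cd

lm = cd.
J = kg·m²·s⁻².
So J² = kg²·m⁴·s⁻⁴.
Combining: lm·J² = cd · (kg²·m⁴·s⁻⁴) = kg²·m⁴·s⁻⁴·cd.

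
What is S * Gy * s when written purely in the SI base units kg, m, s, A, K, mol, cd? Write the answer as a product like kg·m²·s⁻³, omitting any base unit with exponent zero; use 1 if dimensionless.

S = 1/Ω (conductance is reciprocal resistance),
    = kg⁻¹·m⁻²·s³·A².
Gy = J/kg (absorbed dose = energy per mass),
    = m²·s⁻².
Combining: S·Gy·s = (kg⁻¹·m⁻²·s³·A²) · (m²·s⁻²) · s = kg⁻¹·s²·A².

kg⁻¹·s²·A²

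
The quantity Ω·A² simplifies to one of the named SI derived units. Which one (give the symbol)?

W

Ω = V/A (resistance = voltage per current),
    = kg·m²·s⁻³·A⁻².
Combining: Ω·A² = (kg·m²·s⁻³·A⁻²) · A² = kg·m²·s⁻³.
kg·m²·s⁻³ is the base-SI form of the watt.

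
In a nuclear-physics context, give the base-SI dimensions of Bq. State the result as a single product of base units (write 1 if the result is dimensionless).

s⁻¹

Bq = 1/s = s⁻¹ (activity is decays per second).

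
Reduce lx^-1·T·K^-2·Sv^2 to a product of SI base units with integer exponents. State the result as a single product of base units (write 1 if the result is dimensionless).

kg·m⁶·s⁻⁶·A⁻¹·K⁻²·cd⁻¹

lx = lm/m² (illuminance = luminous flux per area),
    = m⁻²·cd.
So lx⁻¹ = m²·cd⁻¹.
T = Wb/m² (flux density = flux per area),
    = kg·s⁻²·A⁻¹.
Sv = J/kg (equivalent dose = energy per mass),
    = m²·s⁻².
So Sv² = m⁴·s⁻⁴.
Combining: lx⁻¹·T·K⁻²·Sv² = (m²·cd⁻¹) · (kg·s⁻²·A⁻¹) · K⁻² · (m⁴·s⁻⁴) = kg·m⁶·s⁻⁶·A⁻¹·K⁻²·cd⁻¹.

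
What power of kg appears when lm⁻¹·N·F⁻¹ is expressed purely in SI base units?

2

lm = cd.
So lm⁻¹ = cd⁻¹.
N = kg·m·s⁻².
F = kg⁻¹·m⁻²·s⁴·A².
So F⁻¹ = kg·m²·s⁻⁴·A⁻².
Combining: lm⁻¹·N·F⁻¹ = cd⁻¹ · (kg·m·s⁻²) · (kg·m²·s⁻⁴·A⁻²) = kg²·m³·s⁻⁶·A⁻²·cd⁻¹.
The exponent of kg is 2.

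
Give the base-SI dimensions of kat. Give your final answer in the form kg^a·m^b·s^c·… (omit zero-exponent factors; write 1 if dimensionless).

s⁻¹·mol

kat = mol/s = s⁻¹·mol (catalytic activity).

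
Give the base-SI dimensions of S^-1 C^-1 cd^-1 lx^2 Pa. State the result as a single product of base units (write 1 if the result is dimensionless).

S = 1/Ω (conductance is reciprocal resistance),
    = kg⁻¹·m⁻²·s³·A².
So S⁻¹ = kg·m²·s⁻³·A⁻².
C = A·s = s·A (charge = current × time).
So C⁻¹ = s⁻¹·A⁻¹.
lx = lm/m² (illuminance = luminous flux per area),
    = m⁻²·cd.
So lx² = m⁻⁴·cd².
Pa = N/m² (pressure = force per area),
    = kg·m⁻¹·s⁻².
Combining: S⁻¹·C⁻¹·cd⁻¹·lx²·Pa = (kg·m²·s⁻³·A⁻²) · (s⁻¹·A⁻¹) · cd⁻¹ · (m⁻⁴·cd²) · (kg·m⁻¹·s⁻²) = kg²·m⁻³·s⁻⁶·A⁻³·cd.

kg²·m⁻³·s⁻⁶·A⁻³·cd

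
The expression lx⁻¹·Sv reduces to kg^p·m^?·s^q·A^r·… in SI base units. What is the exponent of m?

lx = m⁻²·cd.
So lx⁻¹ = m²·cd⁻¹.
Sv = m²·s⁻².
Combining: lx⁻¹·Sv = (m²·cd⁻¹) · (m²·s⁻²) = m⁴·s⁻²·cd⁻¹.
The exponent of m is 4.

4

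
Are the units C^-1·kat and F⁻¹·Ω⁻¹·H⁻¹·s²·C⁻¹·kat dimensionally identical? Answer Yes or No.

Left side:
  C = A·s = s·A (charge = current × time).
  So C⁻¹ = s⁻¹·A⁻¹.
  kat = mol/s = s⁻¹·mol (catalytic activity).
  Combining: C⁻¹·kat = (s⁻¹·A⁻¹) · (s⁻¹·mol) = s⁻²·A⁻¹·mol.
Right side:
  F = kg⁻¹·m⁻²·s⁴·A².
  So F⁻¹ = kg·m²·s⁻⁴·A⁻².
  Ω = kg·m²·s⁻³·A⁻².
  So Ω⁻¹ = kg⁻¹·m⁻²·s³·A².
  H = kg·m²·s⁻²·A⁻².
  So H⁻¹ = kg⁻¹·m⁻²·s²·A².
  C = s·A.
  So C⁻¹ = s⁻¹·A⁻¹.
  kat = s⁻¹·mol.
  Combining: F⁻¹·Ω⁻¹·H⁻¹·s²·C⁻¹·kat = (kg·m²·s⁻⁴·A⁻²) · (kg⁻¹·m⁻²·s³·A²) · (kg⁻¹·m⁻²·s²·A²) · s² · (s⁻¹·A⁻¹) · (s⁻¹·mol) = kg⁻¹·m⁻²·s·A·mol.
Left is s⁻²·A⁻¹·mol; right is kg⁻¹·m⁻²·s·A·mol — different.

No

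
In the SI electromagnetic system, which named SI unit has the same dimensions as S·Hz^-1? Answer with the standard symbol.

S = kg⁻¹·m⁻²·s³·A².
Hz = s⁻¹.
So Hz⁻¹ = s.
Combining: S·Hz⁻¹ = (kg⁻¹·m⁻²·s³·A²) · s = kg⁻¹·m⁻²·s⁴·A².
kg⁻¹·m⁻²·s⁴·A² is the base-SI form of the farad.

F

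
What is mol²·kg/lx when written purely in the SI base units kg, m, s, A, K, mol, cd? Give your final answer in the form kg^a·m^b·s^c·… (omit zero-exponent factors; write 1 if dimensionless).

lx = m⁻²·cd.
So lx⁻¹ = m²·cd⁻¹.
Combining: mol²·lx⁻¹·kg = mol² · (m²·cd⁻¹) · kg = kg·m²·mol²·cd⁻¹.

kg·m²·mol²·cd⁻¹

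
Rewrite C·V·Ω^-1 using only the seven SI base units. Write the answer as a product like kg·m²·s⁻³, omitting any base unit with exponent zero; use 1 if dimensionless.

s·A²

C = A·s = s·A (charge = current × time).
V = W/A (potential = power per current),
    = kg·m²·s⁻³·A⁻¹.
Ω = V/A (resistance = voltage per current),
    = kg·m²·s⁻³·A⁻².
So Ω⁻¹ = kg⁻¹·m⁻²·s³·A².
Combining: C·V·Ω⁻¹ = (s·A) · (kg·m²·s⁻³·A⁻¹) · (kg⁻¹·m⁻²·s³·A²) = s·A².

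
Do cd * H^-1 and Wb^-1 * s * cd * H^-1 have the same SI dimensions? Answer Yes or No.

No

Left side:
  H = kg·m²·s⁻²·A⁻².
  So H⁻¹ = kg⁻¹·m⁻²·s²·A².
  Combining: cd·H⁻¹ = cd · (kg⁻¹·m⁻²·s²·A²) = kg⁻¹·m⁻²·s²·A²·cd.
Right side:
  Wb = V·s (flux: a volt is a weber per second),
      = kg·m²·s⁻²·A⁻¹.
  So Wb⁻¹ = kg⁻¹·m⁻²·s²·A.
  H = Wb/A (inductance = flux per current),
      = kg·m²·s⁻²·A⁻².
  So H⁻¹ = kg⁻¹·m⁻²·s²·A².
  Combining: Wb⁻¹·s·cd·H⁻¹ = (kg⁻¹·m⁻²·s²·A) · s · cd · (kg⁻¹·m⁻²·s²·A²) = kg⁻²·m⁻⁴·s⁵·A³·cd.
Left is kg⁻¹·m⁻²·s²·A²·cd; right is kg⁻²·m⁻⁴·s⁵·A³·cd — different.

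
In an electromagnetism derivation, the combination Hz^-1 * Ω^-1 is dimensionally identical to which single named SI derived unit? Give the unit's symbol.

Hz = s⁻¹.
So Hz⁻¹ = s.
Ω = kg·m²·s⁻³·A⁻².
So Ω⁻¹ = kg⁻¹·m⁻²·s³·A².
Combining: Hz⁻¹·Ω⁻¹ = s · (kg⁻¹·m⁻²·s³·A²) = kg⁻¹·m⁻²·s⁴·A².
kg⁻¹·m⁻²·s⁴·A² is the base-SI form of the farad.

F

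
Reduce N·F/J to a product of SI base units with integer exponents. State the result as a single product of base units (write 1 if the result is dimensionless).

kg⁻¹·m⁻³·s⁴·A²

J = N·m (work = force × distance),
    = kg·m²·s⁻².
So J⁻¹ = kg⁻¹·m⁻²·s².
N = kg·m/s² = kg·m·s⁻² (force = mass × acceleration).
F = C/V (capacitance = charge per voltage),
    = A·s/(kg·m²·s⁻³·A⁻¹) (substituting C and V),
    = kg⁻¹·m⁻²·s⁴·A².
Combining: J⁻¹·N·F = (kg⁻¹·m⁻²·s²) · (kg·m·s⁻²) · (kg⁻¹·m⁻²·s⁴·A²) = kg⁻¹·m⁻³·s⁴·A².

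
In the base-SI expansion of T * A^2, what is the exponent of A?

T = kg·s⁻²·A⁻¹.
Combining: T·A² = (kg·s⁻²·A⁻¹) · A² = kg·s⁻²·A.
The exponent of A is 1.

1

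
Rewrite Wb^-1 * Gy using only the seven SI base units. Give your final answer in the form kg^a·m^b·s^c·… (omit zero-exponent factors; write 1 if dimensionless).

kg⁻¹·A

Wb = V·s (flux: a volt is a weber per second),
    = kg·m²·s⁻²·A⁻¹.
So Wb⁻¹ = kg⁻¹·m⁻²·s²·A.
Gy = J/kg (absorbed dose = energy per mass),
    = m²·s⁻².
Combining: Wb⁻¹·Gy = (kg⁻¹·m⁻²·s²·A) · (m²·s⁻²) = kg⁻¹·A.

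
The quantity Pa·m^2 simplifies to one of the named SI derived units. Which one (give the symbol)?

N

Pa = kg·m⁻¹·s⁻².
Combining: Pa·m² = (kg·m⁻¹·s⁻²) · m² = kg·m·s⁻².
kg·m·s⁻² is the base-SI form of the newton.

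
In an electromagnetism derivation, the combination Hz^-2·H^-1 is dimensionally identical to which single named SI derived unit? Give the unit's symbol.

Hz = 1/s = s⁻¹ (frequency is cycles per second).
So Hz⁻² = s².
H = Wb/A (inductance = flux per current),
    = kg·m²·s⁻²·A⁻².
So H⁻¹ = kg⁻¹·m⁻²·s²·A².
Combining: Hz⁻²·H⁻¹ = s² · (kg⁻¹·m⁻²·s²·A²) = kg⁻¹·m⁻²·s⁴·A².
kg⁻¹·m⁻²·s⁴·A² is the base-SI form of the farad.

F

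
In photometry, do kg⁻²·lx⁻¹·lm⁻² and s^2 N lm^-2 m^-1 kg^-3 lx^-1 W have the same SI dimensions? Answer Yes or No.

Left side:
  lx = lm/m² (illuminance = luminous flux per area),
      = m⁻²·cd.
  So lx⁻¹ = m²·cd⁻¹.
  lm = cd·sr = cd (luminous flux; sr is dimensionless).
  So lm⁻² = cd⁻².
  Combining: kg⁻²·lx⁻¹·lm⁻² = kg⁻² · (m²·cd⁻¹) · cd⁻² = kg⁻²·m²·cd⁻³.
Right side:
  N = kg·m/s² = kg·m·s⁻² (force = mass × acceleration).
  lm = cd·sr = cd (luminous flux; sr is dimensionless).
  So lm⁻² = cd⁻².
  lx = lm/m² (illuminance = luminous flux per area),
      = m⁻²·cd.
  So lx⁻¹ = m²·cd⁻¹.
  W = J/s (power = energy per time),
      = kg·m²·s⁻³.
  Combining: s²·N·lm⁻²·m⁻¹·kg⁻³·lx⁻¹·W = s² · (kg·m·s⁻²) · cd⁻² · m⁻¹ · kg⁻³ · (m²·cd⁻¹) · (kg·m²·s⁻³) = kg⁻¹·m⁴·s⁻³·cd⁻³.
Left is kg⁻²·m²·cd⁻³; right is kg⁻¹·m⁴·s⁻³·cd⁻³ — different.

No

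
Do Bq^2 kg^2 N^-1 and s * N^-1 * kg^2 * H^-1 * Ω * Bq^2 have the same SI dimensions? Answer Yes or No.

Yes

Left side:
  Bq = 1/s = s⁻¹ (activity is decays per second).
  So Bq² = s⁻².
  N = kg·m/s² = kg·m·s⁻² (force = mass × acceleration).
  So N⁻¹ = kg⁻¹·m⁻¹·s².
  Combining: Bq²·kg²·N⁻¹ = s⁻² · kg² · (kg⁻¹·m⁻¹·s²) = kg·m⁻¹.
Right side:
  N = kg·m/s² = kg·m·s⁻² (force = mass × acceleration).
  So N⁻¹ = kg⁻¹·m⁻¹·s².
  H = Wb/A (inductance = flux per current),
      = kg·m²·s⁻²·A⁻².
  So H⁻¹ = kg⁻¹·m⁻²·s²·A².
  Ω = V/A (resistance = voltage per current),
      = kg·m²·s⁻³·A⁻².
  Bq = 1/s = s⁻¹ (activity is decays per second).
  So Bq² = s⁻².
  Combining: s·N⁻¹·kg²·H⁻¹·Ω·Bq² = s · (kg⁻¹·m⁻¹·s²) · kg² · (kg⁻¹·m⁻²·s²·A²) · (kg·m²·s⁻³·A⁻²) · s⁻² = kg·m⁻¹.
Both reduce to kg·m⁻¹.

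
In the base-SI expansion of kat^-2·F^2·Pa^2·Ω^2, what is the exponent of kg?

2

kat = mol/s = s⁻¹·mol (catalytic activity).
So kat⁻² = s²·mol⁻².
F = C/V (capacitance = charge per voltage),
    = A·s/(kg·m²·s⁻³·A⁻¹) (substituting C and V),
    = kg⁻¹·m⁻²·s⁴·A².
So F² = kg⁻²·m⁻⁴·s⁸·A⁴.
Pa = N/m² (pressure = force per area),
    = kg·m⁻¹·s⁻².
So Pa² = kg²·m⁻²·s⁻⁴.
Ω = V/A (resistance = voltage per current),
    = kg·m²·s⁻³·A⁻².
So Ω² = kg²·m⁴·s⁻⁶·A⁻⁴.
Combining: kat⁻²·F²·Pa²·Ω² = (s²·mol⁻²) · (kg⁻²·m⁻⁴·s⁸·A⁴) · (kg²·m⁻²·s⁻⁴) · (kg²·m⁴·s⁻⁶·A⁻⁴) = kg²·m⁻²·mol⁻².
The exponent of kg is 2.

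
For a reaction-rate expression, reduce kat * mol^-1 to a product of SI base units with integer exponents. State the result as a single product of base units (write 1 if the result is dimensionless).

kat = mol/s = s⁻¹·mol (catalytic activity).
Combining: kat·mol⁻¹ = (s⁻¹·mol) · mol⁻¹ = s⁻¹.

s⁻¹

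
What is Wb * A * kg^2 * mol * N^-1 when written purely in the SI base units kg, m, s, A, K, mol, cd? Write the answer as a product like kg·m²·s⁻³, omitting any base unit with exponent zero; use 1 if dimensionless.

Wb = kg·m²·s⁻²·A⁻¹.
N = kg·m·s⁻².
So N⁻¹ = kg⁻¹·m⁻¹·s².
Combining: Wb·A·kg²·mol·N⁻¹ = (kg·m²·s⁻²·A⁻¹) · A · kg² · mol · (kg⁻¹·m⁻¹·s²) = kg²·m·mol.

kg²·m·mol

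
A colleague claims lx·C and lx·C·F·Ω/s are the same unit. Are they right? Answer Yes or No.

Left side:
  lx = lm/m² (illuminance = luminous flux per area),
      = m⁻²·cd.
  C = A·s = s·A (charge = current × time).
  Combining: lx·C = (m⁻²·cd) · (s·A) = m⁻²·s·A·cd.
Right side:
  lx = m⁻²·cd.
  C = s·A.
  F = kg⁻¹·m⁻²·s⁴·A².
  Ω = kg·m²·s⁻³·A⁻².
  Combining: lx·C·F·s⁻¹·Ω = (m⁻²·cd) · (s·A) · (kg⁻¹·m⁻²·s⁴·A²) · s⁻¹ · (kg·m²·s⁻³·A⁻²) = m⁻²·s·A·cd.
Both reduce to m⁻²·s·A·cd.

Yes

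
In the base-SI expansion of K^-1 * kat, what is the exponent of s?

-1

kat = s⁻¹·mol.
Combining: K⁻¹·kat = K⁻¹ · (s⁻¹·mol) = s⁻¹·K⁻¹·mol.
The exponent of s is -1.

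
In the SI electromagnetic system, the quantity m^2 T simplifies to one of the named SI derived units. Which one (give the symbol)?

Wb

T = kg·s⁻²·A⁻¹.
Combining: m²·T = m² · (kg·s⁻²·A⁻¹) = kg·m²·s⁻²·A⁻¹.
kg·m²·s⁻²·A⁻¹ is the base-SI form of the weber.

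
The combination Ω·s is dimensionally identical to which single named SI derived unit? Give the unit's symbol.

Ω = V/A (resistance = voltage per current),
    = kg·m²·s⁻³·A⁻².
Combining: Ω·s = (kg·m²·s⁻³·A⁻²) · s = kg·m²·s⁻²·A⁻².
kg·m²·s⁻²·A⁻² is the base-SI form of the henry.

H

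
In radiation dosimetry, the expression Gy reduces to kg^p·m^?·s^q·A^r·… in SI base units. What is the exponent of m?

Gy = J/kg (absorbed dose = energy per mass),
    = m²·s⁻².
The exponent of m is 2.

2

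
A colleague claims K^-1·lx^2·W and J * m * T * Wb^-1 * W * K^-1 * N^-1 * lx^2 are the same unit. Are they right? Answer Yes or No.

Yes

Left side:
  lx = m⁻²·cd.
  So lx² = m⁻⁴·cd².
  W = kg·m²·s⁻³.
  Combining: K⁻¹·lx²·W = K⁻¹ · (m⁻⁴·cd²) · (kg·m²·s⁻³) = kg·m⁻²·s⁻³·K⁻¹·cd².
Right side:
  J = N·m (work = force × distance),
      = kg·m²·s⁻².
  T = Wb/m² (flux density = flux per area),
      = kg·s⁻²·A⁻¹.
  Wb = V·s (flux: a volt is a weber per second),
      = kg·m²·s⁻²·A⁻¹.
  So Wb⁻¹ = kg⁻¹·m⁻²·s²·A.
  W = J/s (power = energy per time),
      = kg·m²·s⁻³.
  N = kg·m/s² = kg·m·s⁻² (force = mass × acceleration).
  So N⁻¹ = kg⁻¹·m⁻¹·s².
  lx = lm/m² (illuminance = luminous flux per area),
      = m⁻²·cd.
  So lx² = m⁻⁴·cd².
  Combining: J·m·T·Wb⁻¹·W·K⁻¹·N⁻¹·lx² = (kg·m²·s⁻²) · m · (kg·s⁻²·A⁻¹) · (kg⁻¹·m⁻²·s²·A) · (kg·m²·s⁻³) · K⁻¹ · (kg⁻¹·m⁻¹·s²) · (m⁻⁴·cd²) = kg·m⁻²·s⁻³·K⁻¹·cd².
Both reduce to kg·m⁻²·s⁻³·K⁻¹·cd².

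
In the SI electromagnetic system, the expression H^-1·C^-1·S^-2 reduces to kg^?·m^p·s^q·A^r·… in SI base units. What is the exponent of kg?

1

H = Wb/A (inductance = flux per current),
    = kg·m²·s⁻²·A⁻².
So H⁻¹ = kg⁻¹·m⁻²·s²·A².
C = A·s = s·A (charge = current × time).
So C⁻¹ = s⁻¹·A⁻¹.
S = 1/Ω (conductance is reciprocal resistance),
    = kg⁻¹·m⁻²·s³·A².
So S⁻² = kg²·m⁴·s⁻⁶·A⁻⁴.
Combining: H⁻¹·C⁻¹·S⁻² = (kg⁻¹·m⁻²·s²·A²) · (s⁻¹·A⁻¹) · (kg²·m⁴·s⁻⁶·A⁻⁴) = kg·m²·s⁻⁵·A⁻³.
The exponent of kg is 1.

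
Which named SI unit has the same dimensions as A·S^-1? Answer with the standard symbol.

V

S = 1/Ω (conductance is reciprocal resistance),
    = kg⁻¹·m⁻²·s³·A².
So S⁻¹ = kg·m²·s⁻³·A⁻².
Combining: A·S⁻¹ = A · (kg·m²·s⁻³·A⁻²) = kg·m²·s⁻³·A⁻¹.
kg·m²·s⁻³·A⁻¹ is the base-SI form of the volt.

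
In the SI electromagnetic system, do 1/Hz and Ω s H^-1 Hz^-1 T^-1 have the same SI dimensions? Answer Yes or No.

No

Left side:
  Hz = s⁻¹.
  So Hz⁻¹ = s.
Right side:
  Ω = kg·m²·s⁻³·A⁻².
  H = kg·m²·s⁻²·A⁻².
  So H⁻¹ = kg⁻¹·m⁻²·s²·A².
  Hz = s⁻¹.
  So Hz⁻¹ = s.
  T = kg·s⁻²·A⁻¹.
  So T⁻¹ = kg⁻¹·s²·A.
  Combining: Ω·s·H⁻¹·Hz⁻¹·T⁻¹ = (kg·m²·s⁻³·A⁻²) · s · (kg⁻¹·m⁻²·s²·A²) · s · (kg⁻¹·s²·A) = kg⁻¹·s³·A.
Left is s; right is kg⁻¹·s³·A — different.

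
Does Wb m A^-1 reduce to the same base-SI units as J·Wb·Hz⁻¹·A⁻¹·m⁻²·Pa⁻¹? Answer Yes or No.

Left side:
  Wb = kg·m²·s⁻²·A⁻¹.
  Combining: Wb·m·A⁻¹ = (kg·m²·s⁻²·A⁻¹) · m · A⁻¹ = kg·m³·s⁻²·A⁻².
Right side:
  J = kg·m²·s⁻².
  Wb = kg·m²·s⁻²·A⁻¹.
  Hz = s⁻¹.
  So Hz⁻¹ = s.
  Pa = kg·m⁻¹·s⁻².
  So Pa⁻¹ = kg⁻¹·m·s².
  Combining: J·Wb·Hz⁻¹·A⁻¹·m⁻²·Pa⁻¹ = (kg·m²·s⁻²) · (kg·m²·s⁻²·A⁻¹) · s · A⁻¹ · m⁻² · (kg⁻¹·m·s²) = kg·m³·s⁻¹·A⁻².
Left is kg·m³·s⁻²·A⁻²; right is kg·m³·s⁻¹·A⁻² — different.

No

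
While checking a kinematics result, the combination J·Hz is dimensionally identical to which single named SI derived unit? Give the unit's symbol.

J = N·m (work = force × distance),
    = kg·m²·s⁻².
Hz = 1/s = s⁻¹ (frequency is cycles per second).
Combining: J·Hz = (kg·m²·s⁻²) · s⁻¹ = kg·m²·s⁻³.
kg·m²·s⁻³ is the base-SI form of the watt.

W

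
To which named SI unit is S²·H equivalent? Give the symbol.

S = kg⁻¹·m⁻²·s³·A².
So S² = kg⁻²·m⁻⁴·s⁶·A⁴.
H = kg·m²·s⁻²·A⁻².
Combining: S²·H = (kg⁻²·m⁻⁴·s⁶·A⁴) · (kg·m²·s⁻²·A⁻²) = kg⁻¹·m⁻²·s⁴·A².
kg⁻¹·m⁻²·s⁴·A² is the base-SI form of the farad.

F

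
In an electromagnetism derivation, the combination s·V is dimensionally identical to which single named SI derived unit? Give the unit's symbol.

Wb

V = kg·m²·s⁻³·A⁻¹.
Combining: s·V = s · (kg·m²·s⁻³·A⁻¹) = kg·m²·s⁻²·A⁻¹.
kg·m²·s⁻²·A⁻¹ is the base-SI form of the weber.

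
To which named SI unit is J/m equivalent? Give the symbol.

J = N·m (work = force × distance),
    = kg·m²·s⁻².
Combining: J·m⁻¹ = (kg·m²·s⁻²) · m⁻¹ = kg·m·s⁻².
kg·m·s⁻² is the base-SI form of the newton.

N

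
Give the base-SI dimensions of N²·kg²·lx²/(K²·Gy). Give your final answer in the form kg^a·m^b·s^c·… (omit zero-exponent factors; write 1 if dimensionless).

N = kg·m/s² = kg·m·s⁻² (force = mass × acceleration).
So N² = kg²·m²·s⁻⁴.
Gy = J/kg (absorbed dose = energy per mass),
    = m²·s⁻².
So Gy⁻¹ = m⁻²·s².
lx = lm/m² (illuminance = luminous flux per area),
    = m⁻²·cd.
So lx² = m⁻⁴·cd².
Combining: N²·K⁻²·kg²·Gy⁻¹·lx² = (kg²·m²·s⁻⁴) · K⁻² · kg² · (m⁻²·s²) · (m⁻⁴·cd²) = kg⁴·m⁻⁴·s⁻²·K⁻²·cd².

kg⁴·m⁻⁴·s⁻²·K⁻²·cd²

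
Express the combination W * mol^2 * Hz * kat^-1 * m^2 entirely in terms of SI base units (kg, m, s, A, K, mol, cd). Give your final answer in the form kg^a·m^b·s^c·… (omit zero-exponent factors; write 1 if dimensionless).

kg·m⁴·s⁻³·mol

W = J/s (power = energy per time),
    = kg·m²·s⁻³.
Hz = 1/s = s⁻¹ (frequency is cycles per second).
kat = mol/s = s⁻¹·mol (catalytic activity).
So kat⁻¹ = s·mol⁻¹.
Combining: W·mol²·Hz·kat⁻¹·m² = (kg·m²·s⁻³) · mol² · s⁻¹ · (s·mol⁻¹) · m² = kg·m⁴·s⁻³·mol.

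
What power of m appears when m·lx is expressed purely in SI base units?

-1

lx = m⁻²·cd.
Combining: m·lx = m · (m⁻²·cd) = m⁻¹·cd.
The exponent of m is -1.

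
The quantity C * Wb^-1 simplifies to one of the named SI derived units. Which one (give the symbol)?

S

C = s·A.
Wb = kg·m²·s⁻²·A⁻¹.
So Wb⁻¹ = kg⁻¹·m⁻²·s²·A.
Combining: C·Wb⁻¹ = (s·A) · (kg⁻¹·m⁻²·s²·A) = kg⁻¹·m⁻²·s³·A².
kg⁻¹·m⁻²·s³·A² is the base-SI form of the siemens.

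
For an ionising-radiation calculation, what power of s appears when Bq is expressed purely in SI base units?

Bq = 1/s = s⁻¹ (activity is decays per second).
The exponent of s is -1.

-1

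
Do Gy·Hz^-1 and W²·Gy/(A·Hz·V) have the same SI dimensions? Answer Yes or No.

No

Left side:
  Gy = J/kg (absorbed dose = energy per mass),
      = m²·s⁻².
  Hz = 1/s = s⁻¹ (frequency is cycles per second).
  So Hz⁻¹ = s.
  Combining: Gy·Hz⁻¹ = (m²·s⁻²) · s = m²·s⁻¹.
Right side:
  Hz = 1/s = s⁻¹ (frequency is cycles per second).
  So Hz⁻¹ = s.
  W = J/s (power = energy per time),
      = kg·m²·s⁻³.
  So W² = kg²·m⁴·s⁻⁶.
  V = W/A (potential = power per current),
      = kg·m²·s⁻³·A⁻¹.
  So V⁻¹ = kg⁻¹·m⁻²·s³·A.
  Gy = J/kg (absorbed dose = energy per mass),
      = m²·s⁻².
  Combining: A⁻¹·Hz⁻¹·W²·V⁻¹·Gy = A⁻¹ · s · (kg²·m⁴·s⁻⁶) · (kg⁻¹·m⁻²·s³·A) · (m²·s⁻²) = kg·m⁴·s⁻⁴.
Left is m²·s⁻¹; right is kg·m⁴·s⁻⁴ — different.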